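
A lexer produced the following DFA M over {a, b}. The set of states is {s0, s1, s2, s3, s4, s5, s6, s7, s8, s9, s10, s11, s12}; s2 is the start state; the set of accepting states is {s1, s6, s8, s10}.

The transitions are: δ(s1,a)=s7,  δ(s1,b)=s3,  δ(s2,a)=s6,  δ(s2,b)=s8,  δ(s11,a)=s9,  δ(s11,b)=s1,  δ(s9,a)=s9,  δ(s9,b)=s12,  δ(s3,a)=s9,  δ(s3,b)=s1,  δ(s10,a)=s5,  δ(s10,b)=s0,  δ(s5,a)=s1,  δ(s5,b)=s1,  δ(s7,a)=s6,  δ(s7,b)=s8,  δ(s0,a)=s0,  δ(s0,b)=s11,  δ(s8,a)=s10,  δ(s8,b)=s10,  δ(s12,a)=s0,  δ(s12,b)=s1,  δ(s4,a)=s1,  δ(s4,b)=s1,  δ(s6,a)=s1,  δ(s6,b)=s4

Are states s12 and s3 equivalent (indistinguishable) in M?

All states are reachable from the start state.
Initial partition by acceptance: {s1,s6,s8,s10} | {s0,s2,s3,s4,s5,s7,s9,s11,s12}.
Split {s1,s6,s8,s10} by δ(·,a) → {s1,s10} and {s6,s8}.
Refine {s0,s2,s3,s4,s5,s7,s9,s11,s12} on symbol a: members go to different blocks, giving {s0,s3,s9,s11,s12} and {s2,s7} and {s4,s5}.
On input a, block {s1,s10} splits into {s1} and {s10}.
Refine {s0,s3,s9,s11,s12} on symbol b: members go to different blocks, giving {s3,s11,s12} and {s0,s9}.
Refine {s6,s8} on symbol a: members go to different blocks, giving {s6} and {s8}.
The partition is now stable with 8 blocks: {s1} | {s3,s11,s12} | {s6} | {s2,s7} | {s4,s5} | {s10} | {s0,s9} | {s8}.
s12 and s3 lie in the same block of the stable partition, so they are equivalent — no string distinguishes them.

Yes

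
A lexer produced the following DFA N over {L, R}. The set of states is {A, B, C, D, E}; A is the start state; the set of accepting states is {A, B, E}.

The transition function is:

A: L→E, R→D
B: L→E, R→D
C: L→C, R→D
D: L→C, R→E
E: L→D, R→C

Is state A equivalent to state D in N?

Reachable states from the start: {A,C,D,E}. Unreachable: {B} — drop them.
Start with accepting vs non-accepting: {A,E} | {C,D}.
Refine {A,E} on symbol L: members go to different blocks, giving {A} and {E}.
Split {C,D} by δ(·,R) → {C} and {D}.
Stable partition: {A} | {C} | {E} | {D} — 4 equivalence classes.
A and D end up in different blocks, so they are distinguishable. For instance, the string 'ε' is accepted from only A.

No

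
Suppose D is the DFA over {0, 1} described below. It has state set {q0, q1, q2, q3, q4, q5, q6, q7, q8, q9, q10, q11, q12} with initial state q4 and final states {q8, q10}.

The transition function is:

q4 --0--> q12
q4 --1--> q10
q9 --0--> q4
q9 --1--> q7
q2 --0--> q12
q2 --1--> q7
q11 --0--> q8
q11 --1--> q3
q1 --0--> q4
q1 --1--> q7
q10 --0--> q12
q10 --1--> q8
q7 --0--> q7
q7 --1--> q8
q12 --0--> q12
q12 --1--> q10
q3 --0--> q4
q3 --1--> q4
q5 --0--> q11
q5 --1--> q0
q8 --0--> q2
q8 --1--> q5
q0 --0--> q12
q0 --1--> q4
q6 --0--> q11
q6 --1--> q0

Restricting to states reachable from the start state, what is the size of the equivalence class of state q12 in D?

2

First remove the unreachable states {q1,q6,q9}; 10 states remain.
Start with accepting vs non-accepting: {q8,q10} | {q0,q2,q3,q4,q5,q7,q11,q12}.
Refine {q8,q10} on symbol 1: members go to different blocks, giving {q8} and {q10}.
Refine {q0,q2,q3,q4,q5,q7,q11,q12} on symbol 0: members go to different blocks, giving {q0,q2,q3,q4,q5,q7,q12} and {q11}.
Refine {q0,q2,q3,q4,q5,q7,q12} on symbol 0: members go to different blocks, giving {q0,q2,q3,q4,q7,q12} and {q5}.
Refine {q0,q2,q3,q4,q7,q12} on symbol 1: members go to different blocks, giving {q0,q2,q3} and {q4,q12} and {q7}.
Refine {q0,q2,q3} on symbol 1: members go to different blocks, giving {q0,q3} and {q2}.
The partition is now stable with 8 blocks: {q8} | {q0,q3} | {q10} | {q11} | {q5} | {q4,q12} | {q7} | {q2}.
State q12 belongs to the block {q4,q12}, which has 2 states.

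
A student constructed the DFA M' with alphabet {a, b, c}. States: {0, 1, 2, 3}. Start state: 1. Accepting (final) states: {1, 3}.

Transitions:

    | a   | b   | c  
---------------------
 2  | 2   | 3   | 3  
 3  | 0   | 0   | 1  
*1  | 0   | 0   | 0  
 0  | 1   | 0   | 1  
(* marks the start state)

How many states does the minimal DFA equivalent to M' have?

2

Reachable states from the start: {0,1}. Unreachable: {2,3} — drop them.
Start with accepting vs non-accepting: {1} | {0}.
The partition is now stable with 2 blocks: {1} | {0}.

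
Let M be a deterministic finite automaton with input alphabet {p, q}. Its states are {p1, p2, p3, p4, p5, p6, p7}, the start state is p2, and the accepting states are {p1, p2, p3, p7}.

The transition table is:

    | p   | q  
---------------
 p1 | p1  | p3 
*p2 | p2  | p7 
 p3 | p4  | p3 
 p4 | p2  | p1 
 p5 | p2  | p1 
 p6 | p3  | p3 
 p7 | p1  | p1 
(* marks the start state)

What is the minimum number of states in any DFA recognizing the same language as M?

Reachable states from the start: {p1,p2,p3,p4,p7}. Unreachable: {p5,p6} — drop them.
Start with accepting vs non-accepting: {p1,p2,p3,p7} | {p4}.
Split {p1,p2,p3,p7} by δ(·,p) → {p1,p2,p7} and {p3}.
Refine {p1,p2,p7} on symbol q: members go to different blocks, giving {p2,p7} and {p1}.
On input p, block {p2,p7} splits into {p2} and {p7}.
The partition is now stable with 5 blocks: {p2} | {p4} | {p3} | {p1} | {p7}.

5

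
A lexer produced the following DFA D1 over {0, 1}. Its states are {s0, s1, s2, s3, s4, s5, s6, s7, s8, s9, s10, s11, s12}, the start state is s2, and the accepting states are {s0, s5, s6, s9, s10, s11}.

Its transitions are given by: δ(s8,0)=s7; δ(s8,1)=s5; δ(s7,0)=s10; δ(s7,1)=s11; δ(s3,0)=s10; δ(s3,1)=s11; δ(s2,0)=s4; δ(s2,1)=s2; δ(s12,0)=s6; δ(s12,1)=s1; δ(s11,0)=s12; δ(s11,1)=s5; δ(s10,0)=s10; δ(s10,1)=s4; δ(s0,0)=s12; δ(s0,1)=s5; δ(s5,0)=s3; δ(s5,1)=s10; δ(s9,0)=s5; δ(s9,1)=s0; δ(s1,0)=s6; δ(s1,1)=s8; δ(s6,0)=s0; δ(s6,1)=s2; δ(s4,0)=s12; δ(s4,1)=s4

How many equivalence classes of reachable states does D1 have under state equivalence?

First remove the unreachable states {s9}; 12 states remain.
Initial partition by acceptance: {s0,s5,s6,s10,s11} | {s1,s2,s3,s4,s7,s8,s12}.
On input 0, block {s0,s5,s6,s10,s11} splits into {s0,s5,s11} and {s6,s10}.
Refine {s0,s5,s11} on symbol 1: members go to different blocks, giving {s0,s11} and {s5}.
Split {s1,s2,s3,s4,s7,s8,s12} by δ(·,0) → {s1,s3,s7,s12} and {s2,s4,s8}.
Refine {s1,s3,s7,s12} on symbol 1: members go to different blocks, giving {s3,s7} and {s1} and {s12}.
On input 0, block {s6,s10} splits into {s6} and {s10}.
Refine {s2,s4,s8} on symbol 0: members go to different blocks, giving {s2} and {s4} and {s8}.
No further refinement is possible. Final partition (10 blocks): {s0,s11} | {s3,s7} | {s6} | {s5} | {s2} | {s1} | {s12} | {s10} | {s4} | {s8}.

10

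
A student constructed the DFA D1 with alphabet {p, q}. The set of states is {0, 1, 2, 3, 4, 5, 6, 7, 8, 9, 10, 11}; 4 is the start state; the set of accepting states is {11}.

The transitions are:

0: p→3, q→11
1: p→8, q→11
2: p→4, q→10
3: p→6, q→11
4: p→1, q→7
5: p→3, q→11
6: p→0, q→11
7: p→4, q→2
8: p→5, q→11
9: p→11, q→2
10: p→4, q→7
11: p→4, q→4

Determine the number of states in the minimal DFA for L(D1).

4

States {9} cannot be reached from the start state, so discard them.
Start with accepting vs non-accepting: {11} | {0,1,2,3,4,5,6,7,8,10}.
Split {0,1,2,3,4,5,6,7,8,10} by δ(·,q) → {0,1,3,5,6,8} and {2,4,7,10}.
Refine {2,4,7,10} on symbol p: members go to different blocks, giving {2,7,10} and {4}.
Stable partition: {11} | {0,1,3,5,6,8} | {2,7,10} | {4} — 4 equivalence classes.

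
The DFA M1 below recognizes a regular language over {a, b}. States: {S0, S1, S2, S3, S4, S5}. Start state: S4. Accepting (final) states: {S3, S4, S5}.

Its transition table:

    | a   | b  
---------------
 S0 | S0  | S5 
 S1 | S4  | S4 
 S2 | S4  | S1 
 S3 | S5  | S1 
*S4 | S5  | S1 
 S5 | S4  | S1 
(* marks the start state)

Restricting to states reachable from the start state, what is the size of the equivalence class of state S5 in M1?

2

First remove the unreachable states {S0,S2,S3}; 3 states remain.
Start with accepting vs non-accepting: {S4,S5} | {S1}.
The partition is now stable with 2 blocks: {S4,S5} | {S1}.
State S5 belongs to the block {S4,S5}, which has 2 states.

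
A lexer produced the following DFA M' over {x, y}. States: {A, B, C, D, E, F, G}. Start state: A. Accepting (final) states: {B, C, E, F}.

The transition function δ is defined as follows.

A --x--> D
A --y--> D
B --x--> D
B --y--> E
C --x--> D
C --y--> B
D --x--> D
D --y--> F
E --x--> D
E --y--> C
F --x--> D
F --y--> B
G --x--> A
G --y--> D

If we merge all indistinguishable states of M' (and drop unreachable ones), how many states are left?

States {G} cannot be reached from the start state, so discard them.
Start with accepting vs non-accepting: {B,C,E,F} | {A,D}.
On input y, block {A,D} splits into {A} and {D}.
The partition is now stable with 3 blocks: {B,C,E,F} | {A} | {D}.

3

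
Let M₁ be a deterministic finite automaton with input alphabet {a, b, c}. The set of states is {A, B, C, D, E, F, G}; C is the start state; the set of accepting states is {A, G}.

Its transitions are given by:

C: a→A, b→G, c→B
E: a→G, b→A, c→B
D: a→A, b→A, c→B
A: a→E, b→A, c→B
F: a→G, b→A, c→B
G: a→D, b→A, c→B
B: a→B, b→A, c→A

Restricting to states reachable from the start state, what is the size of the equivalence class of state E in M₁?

3

States {F} cannot be reached from the start state, so discard them.
Initial partition by acceptance: {A,G} | {B,C,D,E}.
Split {B,C,D,E} by δ(·,a) → {C,D,E} and {B}.
No further refinement is possible. Final partition (3 blocks): {A,G} | {C,D,E} | {B}.
State E belongs to the block {C,D,E}, which has 3 states.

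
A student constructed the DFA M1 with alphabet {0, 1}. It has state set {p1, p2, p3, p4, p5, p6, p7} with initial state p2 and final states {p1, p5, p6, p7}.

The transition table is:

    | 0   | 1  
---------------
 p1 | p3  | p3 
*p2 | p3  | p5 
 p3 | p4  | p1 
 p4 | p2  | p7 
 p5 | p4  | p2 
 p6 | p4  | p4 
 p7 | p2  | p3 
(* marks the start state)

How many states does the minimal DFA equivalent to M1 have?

2

States {p6} cannot be reached from the start state, so discard them.
Initial partition by acceptance: {p1,p5,p7} | {p2,p3,p4}.
Stable partition: {p1,p5,p7} | {p2,p3,p4} — 2 equivalence classes.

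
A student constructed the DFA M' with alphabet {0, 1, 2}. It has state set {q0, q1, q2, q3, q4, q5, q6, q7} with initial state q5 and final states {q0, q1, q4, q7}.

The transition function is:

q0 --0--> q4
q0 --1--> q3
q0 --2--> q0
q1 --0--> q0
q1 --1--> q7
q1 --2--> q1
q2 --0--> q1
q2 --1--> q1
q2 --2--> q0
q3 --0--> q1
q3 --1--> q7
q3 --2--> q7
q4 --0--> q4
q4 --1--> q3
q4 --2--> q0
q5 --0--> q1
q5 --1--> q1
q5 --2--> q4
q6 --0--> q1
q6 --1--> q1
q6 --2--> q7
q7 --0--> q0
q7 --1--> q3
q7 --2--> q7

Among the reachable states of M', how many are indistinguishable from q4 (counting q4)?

States {q2,q6} cannot be reached from the start state, so discard them.
P0 = {q0,q1,q4,q7} | {q3,q5}.
Refine {q0,q1,q4,q7} on symbol 1: members go to different blocks, giving {q0,q4,q7} and {q1}.
Split {q3,q5} by δ(·,1) → {q3} and {q5}.
Stable partition: {q0,q4,q7} | {q3} | {q1} | {q5} — 4 equivalence classes.
The equivalence class containing q4 is {q0,q4,q7}, of size 3.

3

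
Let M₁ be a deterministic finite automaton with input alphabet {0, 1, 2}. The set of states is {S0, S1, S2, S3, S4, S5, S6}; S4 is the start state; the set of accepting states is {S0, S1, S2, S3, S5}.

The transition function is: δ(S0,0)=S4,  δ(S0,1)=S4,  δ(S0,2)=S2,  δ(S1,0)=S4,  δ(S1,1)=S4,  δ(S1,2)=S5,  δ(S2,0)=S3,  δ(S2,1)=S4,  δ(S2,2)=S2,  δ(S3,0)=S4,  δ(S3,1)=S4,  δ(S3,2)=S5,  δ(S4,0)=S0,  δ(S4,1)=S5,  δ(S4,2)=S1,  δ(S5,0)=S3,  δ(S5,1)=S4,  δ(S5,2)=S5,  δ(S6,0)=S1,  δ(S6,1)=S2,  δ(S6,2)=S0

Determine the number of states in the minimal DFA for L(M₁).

3

States {S6} cannot be reached from the start state, so discard them.
P0 = {S0,S1,S2,S3,S5} | {S4}.
Split {S0,S1,S2,S3,S5} by δ(·,0) → {S0,S1,S3} and {S2,S5}.
Stable partition: {S0,S1,S3} | {S4} | {S2,S5} — 3 equivalence classes.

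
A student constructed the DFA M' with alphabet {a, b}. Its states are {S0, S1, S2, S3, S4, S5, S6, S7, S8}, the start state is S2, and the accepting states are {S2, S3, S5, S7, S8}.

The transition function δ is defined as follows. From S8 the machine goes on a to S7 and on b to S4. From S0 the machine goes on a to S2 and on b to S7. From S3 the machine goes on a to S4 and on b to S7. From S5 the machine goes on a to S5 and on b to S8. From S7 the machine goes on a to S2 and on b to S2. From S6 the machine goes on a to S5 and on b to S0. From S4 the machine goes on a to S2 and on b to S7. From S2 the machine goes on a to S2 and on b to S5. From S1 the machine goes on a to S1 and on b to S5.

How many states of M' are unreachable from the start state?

4

No path from S2 leads to S0, S1, S3, S6; the other 5 states are all reachable.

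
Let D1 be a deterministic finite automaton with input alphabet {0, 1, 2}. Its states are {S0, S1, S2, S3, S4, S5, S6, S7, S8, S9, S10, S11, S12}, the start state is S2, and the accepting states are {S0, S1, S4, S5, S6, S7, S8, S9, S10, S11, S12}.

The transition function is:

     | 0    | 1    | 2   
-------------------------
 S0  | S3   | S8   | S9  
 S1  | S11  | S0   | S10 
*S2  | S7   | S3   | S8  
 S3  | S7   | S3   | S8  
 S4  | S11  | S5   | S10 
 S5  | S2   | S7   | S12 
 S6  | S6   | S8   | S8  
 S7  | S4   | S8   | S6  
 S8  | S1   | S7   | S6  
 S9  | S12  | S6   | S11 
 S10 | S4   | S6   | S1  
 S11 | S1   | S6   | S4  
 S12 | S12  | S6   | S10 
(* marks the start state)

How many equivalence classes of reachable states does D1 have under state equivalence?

Every state is reachable, so we keep all 13.
Initial partition by acceptance: {S0,S1,S4,S5,S6,S7,S8,S9,S10,S11,S12} | {S2,S3}.
Split {S0,S1,S4,S5,S6,S7,S8,S9,S10,S11,S12} by δ(·,0) → {S1,S4,S6,S7,S8,S9,S10,S11,S12} and {S0,S5}.
On input 1, block {S1,S4,S6,S7,S8,S9,S10,S11,S12} splits into {S6,S7,S8,S9,S10,S11,S12} and {S1,S4}.
Split {S6,S7,S8,S9,S10,S11,S12} by δ(·,0) → {S7,S8,S10,S11} and {S6,S9,S12}.
Split {S7,S8,S10,S11} by δ(·,1) → {S7,S8} and {S10,S11}.
On input 1, block {S6,S9,S12} splits into {S9,S12} and {S6}.
The partition is now stable with 7 blocks: {S7,S8} | {S2,S3} | {S0,S5} | {S1,S4} | {S9,S12} | {S10,S11} | {S6}.

7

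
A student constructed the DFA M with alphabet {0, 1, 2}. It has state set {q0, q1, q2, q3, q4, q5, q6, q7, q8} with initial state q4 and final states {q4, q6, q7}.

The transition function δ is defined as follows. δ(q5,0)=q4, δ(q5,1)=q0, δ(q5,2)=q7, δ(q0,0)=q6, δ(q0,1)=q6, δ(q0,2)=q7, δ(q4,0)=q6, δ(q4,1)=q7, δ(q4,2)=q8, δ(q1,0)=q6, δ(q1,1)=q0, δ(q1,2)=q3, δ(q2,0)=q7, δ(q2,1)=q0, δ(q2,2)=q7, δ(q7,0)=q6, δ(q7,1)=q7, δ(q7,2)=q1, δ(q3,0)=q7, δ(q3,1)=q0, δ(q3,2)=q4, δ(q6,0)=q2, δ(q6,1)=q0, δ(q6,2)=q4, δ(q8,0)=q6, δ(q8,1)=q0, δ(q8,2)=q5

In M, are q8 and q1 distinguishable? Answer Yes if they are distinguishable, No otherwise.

Start with accepting vs non-accepting: {q4,q6,q7} | {q0,q1,q2,q3,q5,q8}.
Split {q4,q6,q7} by δ(·,0) → {q4,q7} and {q6}.
Refine {q0,q1,q2,q3,q5,q8} on symbol 0: members go to different blocks, giving {q0,q1,q8} and {q2,q3,q5}.
On input 1, block {q0,q1,q8} splits into {q1,q8} and {q0}.
The partition is now stable with 5 blocks: {q4,q7} | {q1,q8} | {q6} | {q2,q3,q5} | {q0}.
q8 and q1 lie in the same block of the stable partition, so they are equivalent — no string distinguishes them.

No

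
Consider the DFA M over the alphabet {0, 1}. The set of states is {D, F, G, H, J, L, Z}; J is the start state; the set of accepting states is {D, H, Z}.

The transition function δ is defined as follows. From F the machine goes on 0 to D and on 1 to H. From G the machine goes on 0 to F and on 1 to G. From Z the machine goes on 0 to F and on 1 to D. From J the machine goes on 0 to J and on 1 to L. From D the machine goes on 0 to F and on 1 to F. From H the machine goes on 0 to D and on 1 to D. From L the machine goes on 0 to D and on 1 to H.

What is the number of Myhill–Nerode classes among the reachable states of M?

4

Reachable states from the start: {D,F,H,J,L}. Unreachable: {G,Z} — drop them.
Initial partition by acceptance: {D,H} | {F,J,L}.
On input 0, block {D,H} splits into {D} and {H}.
Split {F,J,L} by δ(·,0) → {F,L} and {J}.
No further refinement is possible. Final partition (4 blocks): {D} | {F,L} | {H} | {J}.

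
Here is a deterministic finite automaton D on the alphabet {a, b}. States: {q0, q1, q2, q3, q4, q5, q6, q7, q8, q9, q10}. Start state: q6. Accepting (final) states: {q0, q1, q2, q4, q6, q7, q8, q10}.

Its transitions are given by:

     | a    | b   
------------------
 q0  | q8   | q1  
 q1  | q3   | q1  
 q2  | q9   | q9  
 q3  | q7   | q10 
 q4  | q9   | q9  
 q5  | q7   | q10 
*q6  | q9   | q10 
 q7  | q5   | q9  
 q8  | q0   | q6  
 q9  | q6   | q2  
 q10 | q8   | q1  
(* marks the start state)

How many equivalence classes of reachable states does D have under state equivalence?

States {q4} cannot be reached from the start state, so discard them.
Initial partition by acceptance: {q0,q1,q2,q6,q7,q8,q10} | {q3,q5,q9}.
On input a, block {q0,q1,q2,q6,q7,q8,q10} splits into {q1,q2,q6,q7} and {q0,q8,q10}.
Refine {q1,q2,q6,q7} on symbol b: members go to different blocks, giving {q2,q7} and {q1} and {q6}.
Split {q3,q5,q9} by δ(·,a) → {q3,q5} and {q9}.
On input a, block {q2,q7} splits into {q2} and {q7}.
Split {q0,q8,q10} by δ(·,b) → {q0,q10} and {q8}.
Stable partition: {q2} | {q3,q5} | {q0,q10} | {q1} | {q6} | {q9} | {q7} | {q8} — 8 equivalence classes.

8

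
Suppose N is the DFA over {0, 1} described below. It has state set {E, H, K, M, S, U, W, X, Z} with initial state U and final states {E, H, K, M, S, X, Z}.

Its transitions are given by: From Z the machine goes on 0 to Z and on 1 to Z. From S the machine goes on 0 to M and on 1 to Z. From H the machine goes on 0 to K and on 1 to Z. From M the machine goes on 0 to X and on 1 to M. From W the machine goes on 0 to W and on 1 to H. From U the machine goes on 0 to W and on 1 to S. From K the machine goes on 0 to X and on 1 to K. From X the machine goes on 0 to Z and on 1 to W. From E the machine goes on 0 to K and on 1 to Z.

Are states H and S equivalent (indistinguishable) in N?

Yes

Reachable states from the start: {H,K,M,S,U,W,X,Z}. Unreachable: {E} — drop them.
Start with accepting vs non-accepting: {H,K,M,S,X,Z} | {U,W}.
Split {H,K,M,S,X,Z} by δ(·,1) → {H,K,M,S,Z} and {X}.
Split {H,K,M,S,Z} by δ(·,0) → {H,S,Z} and {K,M}.
Split {H,S,Z} by δ(·,0) → {H,S} and {Z}.
The partition is now stable with 5 blocks: {H,S} | {U,W} | {X} | {K,M} | {Z}.
H and S lie in the same block of the stable partition, so they are equivalent — no string distinguishes them.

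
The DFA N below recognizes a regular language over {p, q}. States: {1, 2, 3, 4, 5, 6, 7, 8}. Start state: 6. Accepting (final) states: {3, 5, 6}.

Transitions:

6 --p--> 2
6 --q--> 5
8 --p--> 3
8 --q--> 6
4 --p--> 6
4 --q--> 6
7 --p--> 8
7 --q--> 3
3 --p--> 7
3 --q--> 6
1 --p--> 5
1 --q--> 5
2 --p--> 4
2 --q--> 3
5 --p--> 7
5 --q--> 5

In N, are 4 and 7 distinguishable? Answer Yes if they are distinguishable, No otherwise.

Yes

Reachable states from the start: {2,3,4,5,6,7,8}. Unreachable: {1} — drop them.
Initial partition by acceptance: {3,5,6} | {2,4,7,8}.
Split {2,4,7,8} by δ(·,p) → {2,7} and {4,8}.
Stable partition: {3,5,6} | {2,7} | {4,8} — 3 equivalence classes.
4 and 7 end up in different blocks, so they are distinguishable. For instance, the string 'p' is accepted from only 4.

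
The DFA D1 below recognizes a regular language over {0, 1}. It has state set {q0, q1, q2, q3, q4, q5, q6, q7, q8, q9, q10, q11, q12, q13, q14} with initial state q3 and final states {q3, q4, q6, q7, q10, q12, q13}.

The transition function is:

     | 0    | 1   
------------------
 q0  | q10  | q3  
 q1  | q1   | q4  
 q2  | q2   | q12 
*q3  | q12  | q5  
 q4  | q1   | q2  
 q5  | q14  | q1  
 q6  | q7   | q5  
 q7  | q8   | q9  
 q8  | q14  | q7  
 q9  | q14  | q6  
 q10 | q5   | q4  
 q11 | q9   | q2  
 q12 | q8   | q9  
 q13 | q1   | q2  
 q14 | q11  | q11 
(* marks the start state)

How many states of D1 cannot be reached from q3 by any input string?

Starting at q3 and following transitions, the reachable set is {q1, q2, q3, q4, q5, q6, q7, q8, q9, q11, q12, q14}. That leaves q0, q10, q13 unreachable — 3 in total.

3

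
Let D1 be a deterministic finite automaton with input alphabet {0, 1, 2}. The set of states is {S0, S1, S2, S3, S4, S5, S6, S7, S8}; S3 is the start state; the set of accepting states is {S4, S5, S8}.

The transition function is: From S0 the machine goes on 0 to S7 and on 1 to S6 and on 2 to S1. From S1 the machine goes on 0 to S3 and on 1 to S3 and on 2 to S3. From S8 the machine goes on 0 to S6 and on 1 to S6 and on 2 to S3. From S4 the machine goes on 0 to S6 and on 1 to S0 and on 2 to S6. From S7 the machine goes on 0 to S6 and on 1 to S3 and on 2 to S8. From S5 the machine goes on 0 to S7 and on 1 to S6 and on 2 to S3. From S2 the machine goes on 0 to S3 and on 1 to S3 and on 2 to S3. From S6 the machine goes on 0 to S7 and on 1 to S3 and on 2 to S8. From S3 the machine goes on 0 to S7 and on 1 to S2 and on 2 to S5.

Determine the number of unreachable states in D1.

3

BFS from S3 reaches {S2, S3, S5, S6, S7, S8}; the 3 state(s) S0, S1, S4 are never visited.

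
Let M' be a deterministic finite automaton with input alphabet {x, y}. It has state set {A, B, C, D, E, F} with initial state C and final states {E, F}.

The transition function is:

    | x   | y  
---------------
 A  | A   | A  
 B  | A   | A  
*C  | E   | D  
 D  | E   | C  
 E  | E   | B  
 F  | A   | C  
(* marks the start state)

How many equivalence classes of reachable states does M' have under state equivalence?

3

States {F} cannot be reached from the start state, so discard them.
Start with accepting vs non-accepting: {E} | {A,B,C,D}.
Split {A,B,C,D} by δ(·,x) → {A,B} and {C,D}.
No further refinement is possible. Final partition (3 blocks): {E} | {A,B} | {C,D}.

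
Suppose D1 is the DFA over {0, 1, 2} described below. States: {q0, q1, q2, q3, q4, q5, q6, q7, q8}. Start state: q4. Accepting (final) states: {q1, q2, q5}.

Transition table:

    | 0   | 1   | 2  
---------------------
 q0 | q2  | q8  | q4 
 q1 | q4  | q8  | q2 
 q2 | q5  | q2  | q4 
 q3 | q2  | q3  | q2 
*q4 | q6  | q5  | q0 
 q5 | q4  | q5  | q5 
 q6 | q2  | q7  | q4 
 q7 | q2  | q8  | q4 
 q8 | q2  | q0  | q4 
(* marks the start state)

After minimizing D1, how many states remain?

First remove the unreachable states {q1,q3}; 7 states remain.
P0 = {q2,q5} | {q0,q4,q6,q7,q8}.
Refine {q2,q5} on symbol 0: members go to different blocks, giving {q2} and {q5}.
Split {q0,q4,q6,q7,q8} by δ(·,0) → {q0,q6,q7,q8} and {q4}.
No further refinement is possible. Final partition (4 blocks): {q2} | {q0,q6,q7,q8} | {q5} | {q4}.

4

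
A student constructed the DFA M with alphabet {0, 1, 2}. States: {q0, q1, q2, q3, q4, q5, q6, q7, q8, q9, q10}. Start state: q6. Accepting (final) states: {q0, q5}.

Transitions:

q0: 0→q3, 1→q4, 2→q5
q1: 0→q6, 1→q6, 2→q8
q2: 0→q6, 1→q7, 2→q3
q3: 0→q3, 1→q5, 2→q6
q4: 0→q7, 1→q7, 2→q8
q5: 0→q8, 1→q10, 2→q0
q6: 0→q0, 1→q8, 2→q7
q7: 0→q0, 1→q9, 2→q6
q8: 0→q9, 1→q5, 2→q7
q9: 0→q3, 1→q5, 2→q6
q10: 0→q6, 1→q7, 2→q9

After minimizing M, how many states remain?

First remove the unreachable states {q1,q2}; 9 states remain.
Initial partition by acceptance: {q0,q5} | {q3,q4,q6,q7,q8,q9,q10}.
On input 0, block {q3,q4,q6,q7,q8,q9,q10} splits into {q3,q4,q8,q9,q10} and {q6,q7}.
Split {q3,q4,q8,q9,q10} by δ(·,0) → {q3,q8,q9} and {q4,q10}.
Stable partition: {q0,q5} | {q3,q8,q9} | {q6,q7} | {q4,q10} — 4 equivalence classes.

4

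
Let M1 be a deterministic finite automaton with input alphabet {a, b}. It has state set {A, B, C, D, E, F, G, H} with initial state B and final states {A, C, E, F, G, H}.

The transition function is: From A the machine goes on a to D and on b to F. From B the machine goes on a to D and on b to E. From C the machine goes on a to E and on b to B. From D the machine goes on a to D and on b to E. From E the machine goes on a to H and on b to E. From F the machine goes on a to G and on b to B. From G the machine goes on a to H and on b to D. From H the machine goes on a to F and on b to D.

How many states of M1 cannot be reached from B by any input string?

2

Starting at B and following transitions, the reachable set is {B, D, E, F, G, H}. That leaves A, C unreachable — 2 in total.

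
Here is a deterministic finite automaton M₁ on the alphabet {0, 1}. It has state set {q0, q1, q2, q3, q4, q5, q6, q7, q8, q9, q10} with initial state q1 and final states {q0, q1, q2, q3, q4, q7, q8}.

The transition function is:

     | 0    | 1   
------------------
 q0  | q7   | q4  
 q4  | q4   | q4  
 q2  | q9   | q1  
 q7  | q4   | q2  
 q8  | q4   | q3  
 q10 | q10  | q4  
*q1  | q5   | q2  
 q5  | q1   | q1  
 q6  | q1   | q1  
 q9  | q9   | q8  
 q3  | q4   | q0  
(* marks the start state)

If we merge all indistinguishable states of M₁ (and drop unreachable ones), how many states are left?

9

Reachable states from the start: {q0,q1,q2,q3,q4,q5,q7,q8,q9}. Unreachable: {q6,q10} — drop them.
Start with accepting vs non-accepting: {q0,q1,q2,q3,q4,q7,q8} | {q5,q9}.
On input 0, block {q0,q1,q2,q3,q4,q7,q8} splits into {q0,q3,q4,q7,q8} and {q1,q2}.
On input 1, block {q0,q3,q4,q7,q8} splits into {q0,q3,q4,q8} and {q7}.
On input 0, block {q0,q3,q4,q8} splits into {q3,q4,q8} and {q0}.
Split {q3,q4,q8} by δ(·,1) → {q4,q8} and {q3}.
Refine {q4,q8} on symbol 1: members go to different blocks, giving {q4} and {q8}.
Split {q5,q9} by δ(·,0) → {q5} and {q9}.
Split {q1,q2} by δ(·,0) → {q1} and {q2}.
The partition is now stable with 9 blocks: {q4} | {q5} | {q1} | {q7} | {q0} | {q3} | {q8} | {q9} | {q2}.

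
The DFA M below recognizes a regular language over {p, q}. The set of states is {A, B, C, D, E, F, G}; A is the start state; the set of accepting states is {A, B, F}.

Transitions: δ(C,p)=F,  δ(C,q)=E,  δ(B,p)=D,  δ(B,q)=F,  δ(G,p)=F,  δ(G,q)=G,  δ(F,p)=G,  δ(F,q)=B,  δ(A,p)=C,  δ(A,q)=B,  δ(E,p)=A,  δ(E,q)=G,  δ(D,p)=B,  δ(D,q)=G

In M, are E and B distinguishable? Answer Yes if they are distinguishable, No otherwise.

Yes

Initial partition by acceptance: {A,B,F} | {C,D,E,G}.
The partition is now stable with 2 blocks: {A,B,F} | {C,D,E,G}.
E and B end up in different blocks, so they are distinguishable. For instance, the string 'ε' is accepted from only B.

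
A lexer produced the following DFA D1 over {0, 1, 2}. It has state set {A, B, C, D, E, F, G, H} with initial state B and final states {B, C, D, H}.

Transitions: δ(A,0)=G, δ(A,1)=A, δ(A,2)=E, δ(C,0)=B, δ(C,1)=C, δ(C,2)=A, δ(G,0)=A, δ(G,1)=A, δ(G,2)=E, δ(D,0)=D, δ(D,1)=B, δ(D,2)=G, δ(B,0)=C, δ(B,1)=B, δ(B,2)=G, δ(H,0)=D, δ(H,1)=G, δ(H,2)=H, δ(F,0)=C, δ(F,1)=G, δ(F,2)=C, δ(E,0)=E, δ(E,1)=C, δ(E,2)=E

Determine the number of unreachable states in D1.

No path from B leads to D, F, H; the other 5 states are all reachable.

3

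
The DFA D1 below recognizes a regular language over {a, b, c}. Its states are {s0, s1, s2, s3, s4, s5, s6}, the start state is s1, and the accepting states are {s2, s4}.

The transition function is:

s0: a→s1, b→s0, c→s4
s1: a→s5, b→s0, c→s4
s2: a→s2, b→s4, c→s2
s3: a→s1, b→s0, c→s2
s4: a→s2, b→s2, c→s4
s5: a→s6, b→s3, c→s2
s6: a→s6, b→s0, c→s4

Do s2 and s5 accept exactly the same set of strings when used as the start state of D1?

No

All states are reachable from the start state.
Start with accepting vs non-accepting: {s2,s4} | {s0,s1,s3,s5,s6}.
Stable partition: {s2,s4} | {s0,s1,s3,s5,s6} — 2 equivalence classes.
s2 and s5 end up in different blocks, so they are distinguishable. For instance, the string 'ε' is accepted from only s2.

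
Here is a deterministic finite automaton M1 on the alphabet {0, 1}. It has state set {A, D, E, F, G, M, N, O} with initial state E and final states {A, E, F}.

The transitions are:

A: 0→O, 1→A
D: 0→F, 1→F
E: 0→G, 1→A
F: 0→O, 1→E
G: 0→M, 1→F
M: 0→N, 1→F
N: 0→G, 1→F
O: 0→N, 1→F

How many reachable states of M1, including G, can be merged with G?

First remove the unreachable states {D}; 7 states remain.
P0 = {A,E,F} | {G,M,N,O}.
The partition is now stable with 2 blocks: {A,E,F} | {G,M,N,O}.
State G belongs to the block {G,M,N,O}, which has 4 states.

4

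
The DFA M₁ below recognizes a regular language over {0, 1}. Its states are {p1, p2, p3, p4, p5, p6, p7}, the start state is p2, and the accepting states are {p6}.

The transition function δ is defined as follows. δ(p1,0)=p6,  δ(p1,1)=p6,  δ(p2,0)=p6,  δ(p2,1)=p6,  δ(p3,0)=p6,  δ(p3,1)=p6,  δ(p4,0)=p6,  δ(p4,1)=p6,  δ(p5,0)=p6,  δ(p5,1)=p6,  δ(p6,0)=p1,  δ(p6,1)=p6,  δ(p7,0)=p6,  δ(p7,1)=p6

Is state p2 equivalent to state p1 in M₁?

First remove the unreachable states {p3,p4,p5,p7}; 3 states remain.
Initial partition by acceptance: {p6} | {p1,p2}.
No further refinement is possible. Final partition (2 blocks): {p6} | {p1,p2}.
p2 and p1 lie in the same block of the stable partition, so they are equivalent — no string distinguishes them.

Yes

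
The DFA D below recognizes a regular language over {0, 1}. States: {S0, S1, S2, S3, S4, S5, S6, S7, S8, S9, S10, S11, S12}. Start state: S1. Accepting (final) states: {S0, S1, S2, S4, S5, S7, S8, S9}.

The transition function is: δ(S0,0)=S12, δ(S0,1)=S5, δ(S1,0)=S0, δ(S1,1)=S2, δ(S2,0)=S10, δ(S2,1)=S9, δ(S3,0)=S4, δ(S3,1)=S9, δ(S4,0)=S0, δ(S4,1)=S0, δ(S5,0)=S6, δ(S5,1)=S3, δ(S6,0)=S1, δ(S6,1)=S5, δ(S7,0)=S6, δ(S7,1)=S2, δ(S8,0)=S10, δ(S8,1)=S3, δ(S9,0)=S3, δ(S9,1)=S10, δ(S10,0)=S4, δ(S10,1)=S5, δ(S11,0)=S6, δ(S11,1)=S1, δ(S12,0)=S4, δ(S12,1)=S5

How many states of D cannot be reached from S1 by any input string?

No path from S1 leads to S7, S8, S11; the other 10 states are all reachable.

3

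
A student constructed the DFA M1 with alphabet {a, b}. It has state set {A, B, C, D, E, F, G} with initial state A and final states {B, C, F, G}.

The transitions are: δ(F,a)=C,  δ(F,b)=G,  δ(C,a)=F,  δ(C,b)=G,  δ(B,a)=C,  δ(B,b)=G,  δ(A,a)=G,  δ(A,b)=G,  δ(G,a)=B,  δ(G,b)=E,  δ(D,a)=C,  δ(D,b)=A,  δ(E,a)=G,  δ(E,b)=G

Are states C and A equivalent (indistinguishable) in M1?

No

Reachable states from the start: {A,B,C,E,F,G}. Unreachable: {D} — drop them.
Initial partition by acceptance: {B,C,F,G} | {A,E}.
Split {B,C,F,G} by δ(·,b) → {B,C,F} and {G}.
No further refinement is possible. Final partition (3 blocks): {B,C,F} | {A,E} | {G}.
C and A end up in different blocks, so they are distinguishable. For instance, the string 'ε' is accepted from only C.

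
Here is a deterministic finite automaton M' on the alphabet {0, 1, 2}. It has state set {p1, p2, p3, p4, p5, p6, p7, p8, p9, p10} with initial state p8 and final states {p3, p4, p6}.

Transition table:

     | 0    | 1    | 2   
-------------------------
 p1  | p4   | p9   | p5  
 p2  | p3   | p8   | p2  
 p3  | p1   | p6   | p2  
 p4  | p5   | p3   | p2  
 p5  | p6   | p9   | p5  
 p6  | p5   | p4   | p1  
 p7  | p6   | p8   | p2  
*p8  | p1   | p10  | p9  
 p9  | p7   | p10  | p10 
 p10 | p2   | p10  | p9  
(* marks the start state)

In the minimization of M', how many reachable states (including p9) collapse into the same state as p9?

3

Every state is reachable, so we keep all 10.
Start with accepting vs non-accepting: {p3,p4,p6} | {p1,p2,p5,p7,p8,p9,p10}.
Split {p1,p2,p5,p7,p8,p9,p10} by δ(·,0) → {p1,p2,p5,p7} and {p8,p9,p10}.
The partition is now stable with 3 blocks: {p3,p4,p6} | {p1,p2,p5,p7} | {p8,p9,p10}.
State p9 belongs to the block {p8,p9,p10}, which has 3 states.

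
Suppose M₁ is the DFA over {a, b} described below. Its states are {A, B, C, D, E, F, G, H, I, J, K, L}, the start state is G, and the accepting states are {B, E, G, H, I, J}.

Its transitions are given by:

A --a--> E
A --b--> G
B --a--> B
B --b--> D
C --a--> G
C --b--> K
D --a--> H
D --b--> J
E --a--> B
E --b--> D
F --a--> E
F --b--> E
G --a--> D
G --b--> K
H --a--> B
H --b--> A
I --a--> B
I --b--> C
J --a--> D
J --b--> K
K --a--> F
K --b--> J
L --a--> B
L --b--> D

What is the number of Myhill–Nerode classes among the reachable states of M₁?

First remove the unreachable states {C,I,L}; 9 states remain.
Start with accepting vs non-accepting: {B,E,G,H,J} | {A,D,F,K}.
On input a, block {B,E,G,H,J} splits into {B,E,H} and {G,J}.
Split {A,D,F,K} by δ(·,a) → {A,D,F} and {K}.
Refine {A,D,F} on symbol b: members go to different blocks, giving {A,D} and {F}.
Stable partition: {B,E,H} | {A,D} | {G,J} | {K} | {F} — 5 equivalence classes.

5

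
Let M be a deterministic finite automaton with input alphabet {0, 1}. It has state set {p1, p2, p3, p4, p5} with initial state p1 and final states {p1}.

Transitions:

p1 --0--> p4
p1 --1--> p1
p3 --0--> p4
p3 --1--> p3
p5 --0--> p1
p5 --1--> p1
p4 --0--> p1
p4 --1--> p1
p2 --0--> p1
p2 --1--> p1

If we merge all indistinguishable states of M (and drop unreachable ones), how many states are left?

States {p2,p3,p5} cannot be reached from the start state, so discard them.
Initial partition by acceptance: {p1} | {p4}.
No further refinement is possible. Final partition (2 blocks): {p1} | {p4}.

2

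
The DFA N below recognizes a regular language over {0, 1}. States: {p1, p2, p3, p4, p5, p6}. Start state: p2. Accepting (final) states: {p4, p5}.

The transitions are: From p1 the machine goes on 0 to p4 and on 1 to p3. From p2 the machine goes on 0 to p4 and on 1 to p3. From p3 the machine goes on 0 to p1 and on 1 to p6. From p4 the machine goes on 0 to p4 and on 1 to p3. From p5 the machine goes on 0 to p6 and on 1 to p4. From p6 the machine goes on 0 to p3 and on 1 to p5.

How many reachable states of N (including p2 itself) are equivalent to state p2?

Every state is reachable, so we keep all 6.
Initial partition by acceptance: {p4,p5} | {p1,p2,p3,p6}.
Refine {p4,p5} on symbol 0: members go to different blocks, giving {p4} and {p5}.
On input 0, block {p1,p2,p3,p6} splits into {p1,p2} and {p3,p6}.
Split {p3,p6} by δ(·,0) → {p3} and {p6}.
The partition is now stable with 5 blocks: {p4} | {p1,p2} | {p5} | {p3} | {p6}.
The equivalence class containing p2 is {p1,p2}, of size 2.

2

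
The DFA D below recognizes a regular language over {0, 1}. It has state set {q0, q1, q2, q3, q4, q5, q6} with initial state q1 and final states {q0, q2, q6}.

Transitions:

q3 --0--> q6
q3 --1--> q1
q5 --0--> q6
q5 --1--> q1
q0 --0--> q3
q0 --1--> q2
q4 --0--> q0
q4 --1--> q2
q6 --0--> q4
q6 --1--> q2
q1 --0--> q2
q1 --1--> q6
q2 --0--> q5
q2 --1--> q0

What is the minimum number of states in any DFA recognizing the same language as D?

5

Every state is reachable, so we keep all 7.
Start with accepting vs non-accepting: {q0,q2,q6} | {q1,q3,q4,q5}.
Refine {q1,q3,q4,q5} on symbol 1: members go to different blocks, giving {q1,q4} and {q3,q5}.
Split {q0,q2,q6} by δ(·,0) → {q0,q2} and {q6}.
On input 1, block {q1,q4} splits into {q1} and {q4}.
No further refinement is possible. Final partition (5 blocks): {q0,q2} | {q1} | {q3,q5} | {q6} | {q4}.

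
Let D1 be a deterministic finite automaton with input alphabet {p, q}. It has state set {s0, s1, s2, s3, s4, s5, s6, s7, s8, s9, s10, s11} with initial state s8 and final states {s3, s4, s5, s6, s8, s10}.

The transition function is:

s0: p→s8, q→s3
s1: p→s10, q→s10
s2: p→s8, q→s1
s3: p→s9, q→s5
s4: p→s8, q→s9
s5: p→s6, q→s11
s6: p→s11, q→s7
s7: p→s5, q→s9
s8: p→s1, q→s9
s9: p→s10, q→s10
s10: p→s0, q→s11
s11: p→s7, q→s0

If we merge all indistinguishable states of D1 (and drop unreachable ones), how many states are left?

9

First remove the unreachable states {s2,s4}; 10 states remain.
Initial partition by acceptance: {s3,s5,s6,s8,s10} | {s0,s1,s7,s9,s11}.
On input p, block {s3,s5,s6,s8,s10} splits into {s3,s6,s8,s10} and {s5}.
On input q, block {s3,s6,s8,s10} splits into {s6,s8,s10} and {s3}.
Split {s0,s1,s7,s9,s11} by δ(·,p) → {s0,s1,s9} and {s7} and {s11}.
On input p, block {s6,s8,s10} splits into {s8,s10} and {s6}.
On input q, block {s8,s10} splits into {s8} and {s10}.
Refine {s0,s1,s9} on symbol p: members go to different blocks, giving {s1,s9} and {s0}.
The partition is now stable with 9 blocks: {s8} | {s1,s9} | {s5} | {s3} | {s7} | {s11} | {s6} | {s10} | {s0}.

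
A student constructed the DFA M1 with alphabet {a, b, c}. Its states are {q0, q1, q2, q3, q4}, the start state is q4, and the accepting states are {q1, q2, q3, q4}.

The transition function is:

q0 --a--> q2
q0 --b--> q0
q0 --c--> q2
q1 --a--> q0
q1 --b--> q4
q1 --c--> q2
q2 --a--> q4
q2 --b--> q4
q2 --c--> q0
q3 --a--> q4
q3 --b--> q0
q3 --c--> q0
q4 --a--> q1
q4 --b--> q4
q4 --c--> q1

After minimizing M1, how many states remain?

4

States {q3} cannot be reached from the start state, so discard them.
Start with accepting vs non-accepting: {q1,q2,q4} | {q0}.
On input a, block {q1,q2,q4} splits into {q2,q4} and {q1}.
Split {q2,q4} by δ(·,a) → {q2} and {q4}.
The partition is now stable with 4 blocks: {q2} | {q0} | {q1} | {q4}.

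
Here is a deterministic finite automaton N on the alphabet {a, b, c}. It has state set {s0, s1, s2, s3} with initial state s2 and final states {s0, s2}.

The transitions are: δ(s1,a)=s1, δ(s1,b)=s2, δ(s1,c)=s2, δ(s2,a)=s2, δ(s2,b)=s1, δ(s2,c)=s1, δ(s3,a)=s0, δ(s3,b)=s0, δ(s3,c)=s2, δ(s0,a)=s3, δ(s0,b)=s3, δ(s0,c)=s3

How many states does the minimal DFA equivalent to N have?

Reachable states from the start: {s1,s2}. Unreachable: {s0,s3} — drop them.
Initial partition by acceptance: {s2} | {s1}.
Stable partition: {s2} | {s1} — 2 equivalence classes.

2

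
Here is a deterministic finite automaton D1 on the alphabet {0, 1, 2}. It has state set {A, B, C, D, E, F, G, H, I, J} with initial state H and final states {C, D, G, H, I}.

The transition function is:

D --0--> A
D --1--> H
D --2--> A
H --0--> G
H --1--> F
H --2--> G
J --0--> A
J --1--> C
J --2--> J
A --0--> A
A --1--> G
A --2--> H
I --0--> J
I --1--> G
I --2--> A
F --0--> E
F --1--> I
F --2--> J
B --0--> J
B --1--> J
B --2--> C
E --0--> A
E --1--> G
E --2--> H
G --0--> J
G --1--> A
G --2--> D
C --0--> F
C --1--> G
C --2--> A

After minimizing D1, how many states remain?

6

Reachable states from the start: {A,C,D,E,F,G,H,I,J}. Unreachable: {B} — drop them.
P0 = {C,D,G,H,I} | {A,E,F,J}.
On input 0, block {C,D,G,H,I} splits into {C,D,G,I} and {H}.
Split {C,D,G,I} by δ(·,1) → {C,I} and {D} and {G}.
Split {A,E,F,J} by δ(·,1) → {A,E} and {F,J}.
The partition is now stable with 6 blocks: {C,I} | {A,E} | {H} | {D} | {G} | {F,J}.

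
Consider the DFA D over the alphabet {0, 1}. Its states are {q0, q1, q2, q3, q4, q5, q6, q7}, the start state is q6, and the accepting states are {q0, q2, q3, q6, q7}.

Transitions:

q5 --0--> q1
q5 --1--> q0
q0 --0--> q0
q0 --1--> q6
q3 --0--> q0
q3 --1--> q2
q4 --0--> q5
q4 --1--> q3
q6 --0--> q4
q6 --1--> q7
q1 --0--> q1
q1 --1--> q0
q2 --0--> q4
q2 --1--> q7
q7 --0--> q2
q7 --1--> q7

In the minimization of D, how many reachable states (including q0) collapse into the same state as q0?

2

Every state is reachable, so we keep all 8.
Initial partition by acceptance: {q0,q2,q3,q6,q7} | {q1,q4,q5}.
Refine {q0,q2,q3,q6,q7} on symbol 0: members go to different blocks, giving {q0,q3,q7} and {q2,q6}.
On input 0, block {q0,q3,q7} splits into {q0,q3} and {q7}.
The partition is now stable with 4 blocks: {q0,q3} | {q1,q4,q5} | {q2,q6} | {q7}.
State q0 belongs to the block {q0,q3}, which has 2 states.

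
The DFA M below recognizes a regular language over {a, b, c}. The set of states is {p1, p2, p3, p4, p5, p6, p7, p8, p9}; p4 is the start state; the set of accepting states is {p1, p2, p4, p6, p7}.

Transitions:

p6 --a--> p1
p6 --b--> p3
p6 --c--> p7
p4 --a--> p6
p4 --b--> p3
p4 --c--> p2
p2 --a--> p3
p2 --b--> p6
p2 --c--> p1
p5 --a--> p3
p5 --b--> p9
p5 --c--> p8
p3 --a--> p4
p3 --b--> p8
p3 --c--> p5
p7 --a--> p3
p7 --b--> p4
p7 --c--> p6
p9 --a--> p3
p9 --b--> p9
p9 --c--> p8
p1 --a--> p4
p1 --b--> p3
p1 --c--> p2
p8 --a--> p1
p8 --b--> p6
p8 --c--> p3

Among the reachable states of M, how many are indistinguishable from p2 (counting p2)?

2

P0 = {p1,p2,p4,p6,p7} | {p3,p5,p8,p9}.
On input a, block {p1,p2,p4,p6,p7} splits into {p1,p4,p6} and {p2,p7}.
On input a, block {p3,p5,p8,p9} splits into {p3,p8} and {p5,p9}.
Refine {p3,p8} on symbol b: members go to different blocks, giving {p3} and {p8}.
No further refinement is possible. Final partition (5 blocks): {p1,p4,p6} | {p3} | {p2,p7} | {p5,p9} | {p8}.
State p2 belongs to the block {p2,p7}, which has 2 states.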